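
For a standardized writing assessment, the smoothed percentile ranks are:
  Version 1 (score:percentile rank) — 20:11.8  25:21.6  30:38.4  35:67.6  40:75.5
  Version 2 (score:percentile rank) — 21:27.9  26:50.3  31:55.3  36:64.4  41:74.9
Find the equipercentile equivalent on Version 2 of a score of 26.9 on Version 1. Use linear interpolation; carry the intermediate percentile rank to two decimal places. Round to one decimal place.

PR of 26.9 on Version 1: 21.6 + (26.9 − 25)/(30 − 25) × (38.4 − 21.6) = 27.98
On Version 2, PR 27.98 falls between score 21 (PR 27.9) and 26 (PR 50.3).
Interpolate: 21 + (27.98 − 27.9)/(50.3 − 27.9) × (26 − 21) = 21.0

21.0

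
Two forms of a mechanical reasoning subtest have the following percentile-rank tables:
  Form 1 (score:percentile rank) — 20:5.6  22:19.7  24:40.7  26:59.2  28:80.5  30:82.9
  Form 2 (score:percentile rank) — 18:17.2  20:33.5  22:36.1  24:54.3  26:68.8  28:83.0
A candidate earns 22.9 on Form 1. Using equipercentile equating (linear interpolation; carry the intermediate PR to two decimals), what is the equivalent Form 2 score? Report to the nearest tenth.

PR of 22.9 on Form 1: 19.7 + (22.9 − 22)/(24 − 22) × (40.7 − 19.7) = 29.15
On Form 2, PR 29.15 falls between score 18 (PR 17.2) and 20 (PR 33.5).
Interpolate: 18 + (29.15 − 17.2)/(33.5 − 17.2) × (20 − 18) = 19.5

19.5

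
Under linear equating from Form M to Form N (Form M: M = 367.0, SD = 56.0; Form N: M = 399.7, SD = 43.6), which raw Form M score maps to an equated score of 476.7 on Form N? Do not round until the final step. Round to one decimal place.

465.9

Invert y = (SD_Y/SD_X)(x − M_X) + M_Y:
x = (SD_X/SD_Y)(y − M_Y) + M_X = (56.0/43.6)(476.7 − 399.7) + 367.0
x = 1.284404 × 77.000 + 367.0 = 465.9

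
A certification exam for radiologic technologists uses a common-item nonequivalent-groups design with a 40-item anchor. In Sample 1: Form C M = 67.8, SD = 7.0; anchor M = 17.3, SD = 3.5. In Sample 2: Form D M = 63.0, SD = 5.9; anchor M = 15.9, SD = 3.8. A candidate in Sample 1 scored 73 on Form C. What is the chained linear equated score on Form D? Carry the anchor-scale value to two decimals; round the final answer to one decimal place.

69.2

Form C → anchor (Sample 1): v = (3.5/7.0)(73 − 67.8) + 17.3 = 19.90
anchor → Form D (Sample 2): y = (5.9/3.8)(19.90 − 15.9) + 63.0 = 69.2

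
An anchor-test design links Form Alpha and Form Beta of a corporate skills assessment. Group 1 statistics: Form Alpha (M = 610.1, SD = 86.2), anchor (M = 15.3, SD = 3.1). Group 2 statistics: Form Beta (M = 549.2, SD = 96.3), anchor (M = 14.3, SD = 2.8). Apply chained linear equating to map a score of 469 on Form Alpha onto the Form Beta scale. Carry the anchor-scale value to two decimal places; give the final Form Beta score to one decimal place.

409.2

Form Alpha → anchor (Group 1): v = (3.1/86.2)(469 − 610.1) + 15.3 = 10.23
anchor → Form Beta (Group 2): y = (96.3/2.8)(10.23 − 14.3) + 549.2 = 409.2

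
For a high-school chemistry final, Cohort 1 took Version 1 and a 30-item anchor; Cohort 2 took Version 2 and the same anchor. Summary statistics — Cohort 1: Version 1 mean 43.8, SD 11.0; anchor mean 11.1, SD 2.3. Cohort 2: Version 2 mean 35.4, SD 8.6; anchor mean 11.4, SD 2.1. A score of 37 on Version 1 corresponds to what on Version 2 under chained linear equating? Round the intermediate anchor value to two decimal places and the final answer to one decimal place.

28.4

Version 1 → anchor (Cohort 1): v = (2.3/11.0)(37 − 43.8) + 11.1 = 9.68
anchor → Version 2 (Cohort 2): y = (8.6/2.1)(9.68 − 11.4) + 35.4 = 28.4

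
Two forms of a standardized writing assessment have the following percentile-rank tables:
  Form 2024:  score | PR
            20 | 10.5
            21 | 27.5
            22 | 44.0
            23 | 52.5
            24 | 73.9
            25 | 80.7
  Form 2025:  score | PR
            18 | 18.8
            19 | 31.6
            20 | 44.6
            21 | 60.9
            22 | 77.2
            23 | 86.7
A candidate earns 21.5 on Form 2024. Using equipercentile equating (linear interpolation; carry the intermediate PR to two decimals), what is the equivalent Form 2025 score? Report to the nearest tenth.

19.3

PR of 21.5 on Form 2024: 27.5 + (21.5 − 21)/(22 − 21) × (44.0 − 27.5) = 35.75
On Form 2025, PR 35.75 falls between score 19 (PR 31.6) and 20 (PR 44.6).
Interpolate: 19 + (35.75 − 31.6)/(44.6 − 31.6) × (20 − 19) = 19.3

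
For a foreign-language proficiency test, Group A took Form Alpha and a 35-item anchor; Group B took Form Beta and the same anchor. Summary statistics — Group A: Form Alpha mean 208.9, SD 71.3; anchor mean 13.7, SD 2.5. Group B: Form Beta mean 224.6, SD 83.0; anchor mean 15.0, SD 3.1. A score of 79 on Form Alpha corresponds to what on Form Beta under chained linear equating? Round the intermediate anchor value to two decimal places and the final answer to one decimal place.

Form Alpha → anchor (Group A): v = (2.5/71.3)(79 − 208.9) + 13.7 = 9.15
anchor → Form Beta (Group B): y = (83.0/3.1)(9.15 − 15.0) + 224.6 = 68.0

68.0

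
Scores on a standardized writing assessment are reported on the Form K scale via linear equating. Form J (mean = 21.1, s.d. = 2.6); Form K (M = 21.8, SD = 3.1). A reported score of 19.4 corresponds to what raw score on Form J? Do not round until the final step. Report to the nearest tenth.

Invert y = (SD_Y/SD_X)(x − M_X) + M_Y:
x = (SD_X/SD_Y)(y − M_Y) + M_X = (2.6/3.1)(19.4 − 21.8) + 21.1
x = 0.838710 × -2.400 + 21.1 = 19.1

19.1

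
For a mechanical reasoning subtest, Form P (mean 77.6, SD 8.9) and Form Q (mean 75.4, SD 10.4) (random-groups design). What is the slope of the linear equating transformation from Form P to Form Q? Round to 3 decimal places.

A = SD_Y / SD_X = 10.4 / 8.9 = 1.169

1.169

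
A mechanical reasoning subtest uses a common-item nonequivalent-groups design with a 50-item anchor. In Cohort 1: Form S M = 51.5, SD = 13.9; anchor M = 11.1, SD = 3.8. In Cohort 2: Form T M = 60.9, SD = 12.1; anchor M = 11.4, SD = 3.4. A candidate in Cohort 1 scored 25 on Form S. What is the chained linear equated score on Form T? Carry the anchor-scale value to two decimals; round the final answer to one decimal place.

34.1

Form S → anchor (Cohort 1): v = (3.8/13.9)(25 − 51.5) + 11.1 = 3.86
anchor → Form T (Cohort 2): y = (12.1/3.4)(3.86 − 11.4) + 60.9 = 34.1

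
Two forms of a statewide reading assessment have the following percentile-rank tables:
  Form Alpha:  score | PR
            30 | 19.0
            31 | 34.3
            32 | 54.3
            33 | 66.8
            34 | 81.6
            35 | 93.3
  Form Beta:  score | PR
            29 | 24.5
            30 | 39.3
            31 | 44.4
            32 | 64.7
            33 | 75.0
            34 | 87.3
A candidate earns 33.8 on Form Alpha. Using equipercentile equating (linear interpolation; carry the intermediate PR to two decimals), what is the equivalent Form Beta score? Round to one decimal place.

PR of 33.8 on Form Alpha: 66.8 + (33.8 − 33)/(34 − 33) × (81.6 − 66.8) = 78.64
On Form Beta, PR 78.64 falls between score 33 (PR 75.0) and 34 (PR 87.3).
Interpolate: 33 + (78.64 − 75.0)/(87.3 − 75.0) × (34 − 33) = 33.3

33.3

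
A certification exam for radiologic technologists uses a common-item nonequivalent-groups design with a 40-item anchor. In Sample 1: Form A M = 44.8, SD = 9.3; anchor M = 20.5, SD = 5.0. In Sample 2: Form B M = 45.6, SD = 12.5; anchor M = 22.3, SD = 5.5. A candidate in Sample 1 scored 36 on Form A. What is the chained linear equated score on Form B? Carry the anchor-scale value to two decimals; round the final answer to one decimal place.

30.8

Form A → anchor (Sample 1): v = (5.0/9.3)(36 − 44.8) + 20.5 = 15.77
anchor → Form B (Sample 2): y = (12.5/5.5)(15.77 − 22.3) + 45.6 = 30.8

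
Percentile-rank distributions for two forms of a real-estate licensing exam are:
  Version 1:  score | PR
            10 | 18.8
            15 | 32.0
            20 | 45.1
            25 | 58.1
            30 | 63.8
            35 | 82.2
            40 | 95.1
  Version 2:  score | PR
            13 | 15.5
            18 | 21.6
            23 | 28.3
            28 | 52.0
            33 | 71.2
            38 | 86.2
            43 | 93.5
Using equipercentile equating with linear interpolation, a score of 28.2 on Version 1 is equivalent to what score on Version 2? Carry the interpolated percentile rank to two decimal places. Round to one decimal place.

PR of 28.2 on Version 1: 58.1 + (28.2 − 25)/(30 − 25) × (63.8 − 58.1) = 61.75
On Version 2, PR 61.75 falls between score 28 (PR 52.0) and 33 (PR 71.2).
Interpolate: 28 + (61.75 − 52.0)/(71.2 − 52.0) × (33 − 28) = 30.5

30.5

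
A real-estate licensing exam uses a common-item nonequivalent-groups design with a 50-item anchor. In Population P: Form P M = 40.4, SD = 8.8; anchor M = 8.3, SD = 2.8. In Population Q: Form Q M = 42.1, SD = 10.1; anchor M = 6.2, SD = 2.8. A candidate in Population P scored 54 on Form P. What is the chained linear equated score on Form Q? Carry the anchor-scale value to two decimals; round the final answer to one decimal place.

65.3

Form P → anchor (Population P): v = (2.8/8.8)(54 − 40.4) + 8.3 = 12.63
anchor → Form Q (Population Q): y = (10.1/2.8)(12.63 − 6.2) + 42.1 = 65.3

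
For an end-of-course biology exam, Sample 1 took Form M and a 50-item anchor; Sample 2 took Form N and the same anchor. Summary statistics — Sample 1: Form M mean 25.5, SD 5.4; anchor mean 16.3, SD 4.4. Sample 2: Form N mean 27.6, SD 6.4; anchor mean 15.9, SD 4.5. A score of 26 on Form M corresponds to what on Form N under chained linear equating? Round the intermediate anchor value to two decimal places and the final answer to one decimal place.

Form M → anchor (Sample 1): v = (4.4/5.4)(26 − 25.5) + 16.3 = 16.71
anchor → Form N (Sample 2): y = (6.4/4.5)(16.71 − 15.9) + 27.6 = 28.8

28.8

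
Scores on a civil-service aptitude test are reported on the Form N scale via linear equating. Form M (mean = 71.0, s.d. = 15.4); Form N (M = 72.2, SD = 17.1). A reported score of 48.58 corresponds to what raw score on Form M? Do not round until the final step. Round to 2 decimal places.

49.73

Invert y = (SD_Y/SD_X)(x − M_X) + M_Y:
x = (SD_X/SD_Y)(y − M_Y) + M_X = (15.4/17.1)(48.58 − 72.2) + 71.0
x = 0.900585 × -23.620 + 71.0 = 49.73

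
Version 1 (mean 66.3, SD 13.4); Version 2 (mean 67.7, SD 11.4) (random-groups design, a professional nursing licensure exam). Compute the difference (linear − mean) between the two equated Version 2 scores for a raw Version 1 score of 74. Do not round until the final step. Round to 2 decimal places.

Mean-equated: 74 + (67.7 − 66.3) = 75.40
Linear-equated: (11.4/13.4)(74 − 66.3) + 67.7 = 74.251
Difference = 74.251 − 75.40 = -1.15

-1.15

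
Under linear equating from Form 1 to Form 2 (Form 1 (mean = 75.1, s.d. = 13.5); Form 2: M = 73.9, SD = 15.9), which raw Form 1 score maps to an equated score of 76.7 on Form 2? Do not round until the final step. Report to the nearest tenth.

77.5

Invert y = (SD_Y/SD_X)(x − M_X) + M_Y:
x = (SD_X/SD_Y)(y − M_Y) + M_X = (13.5/15.9)(76.7 − 73.9) + 75.1
x = 0.849057 × 2.800 + 75.1 = 77.5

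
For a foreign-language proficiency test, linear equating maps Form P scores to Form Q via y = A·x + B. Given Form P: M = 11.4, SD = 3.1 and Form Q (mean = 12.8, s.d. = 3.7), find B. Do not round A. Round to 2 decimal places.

-0.81

A = SD_Y / SD_X = 3.7 / 3.1 = 1.193548
B = M_Y − A·M_X = 12.8 − 1.193548 × 11.4 = -0.81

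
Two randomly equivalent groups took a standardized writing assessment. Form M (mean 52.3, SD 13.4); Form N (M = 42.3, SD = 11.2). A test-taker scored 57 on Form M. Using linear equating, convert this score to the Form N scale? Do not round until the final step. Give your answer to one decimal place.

46.2

Linear equating: y = (SD_Y/SD_X)(x − M_X) + M_Y
y = (11.2/13.4)(57 − 52.3) + 42.3
y = 0.835821 × 4.7 + 42.3 = 3.9284 + 42.3 = 46.2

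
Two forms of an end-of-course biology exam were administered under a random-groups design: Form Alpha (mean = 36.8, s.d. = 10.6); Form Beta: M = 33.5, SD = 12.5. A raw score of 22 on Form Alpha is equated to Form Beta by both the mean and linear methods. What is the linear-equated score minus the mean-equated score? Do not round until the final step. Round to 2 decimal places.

-2.65

Mean-equated: 22 + (33.5 − 36.8) = 18.70
Linear-equated: (12.5/10.6)(22 − 36.8) + 33.5 = 16.047
Difference = 16.047 − 18.70 = -2.65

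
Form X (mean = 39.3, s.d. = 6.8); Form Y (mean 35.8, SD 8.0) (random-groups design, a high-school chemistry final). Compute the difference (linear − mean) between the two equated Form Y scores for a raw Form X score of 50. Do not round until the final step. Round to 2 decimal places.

Mean-equated: 50 + (35.8 − 39.3) = 46.50
Linear-equated: (8.0/6.8)(50 − 39.3) + 35.8 = 48.388
Difference = 48.388 − 46.50 = 1.89

1.89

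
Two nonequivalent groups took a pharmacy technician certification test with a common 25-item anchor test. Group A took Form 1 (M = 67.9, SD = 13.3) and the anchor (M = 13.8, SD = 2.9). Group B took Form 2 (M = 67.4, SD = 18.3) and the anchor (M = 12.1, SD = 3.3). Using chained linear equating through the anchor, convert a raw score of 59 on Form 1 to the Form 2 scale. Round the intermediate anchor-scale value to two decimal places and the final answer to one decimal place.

Form 1 → anchor (Group A): v = (2.9/13.3)(59 − 67.9) + 13.8 = 11.86
anchor → Form 2 (Group B): y = (18.3/3.3)(11.86 − 12.1) + 67.4 = 66.1

66.1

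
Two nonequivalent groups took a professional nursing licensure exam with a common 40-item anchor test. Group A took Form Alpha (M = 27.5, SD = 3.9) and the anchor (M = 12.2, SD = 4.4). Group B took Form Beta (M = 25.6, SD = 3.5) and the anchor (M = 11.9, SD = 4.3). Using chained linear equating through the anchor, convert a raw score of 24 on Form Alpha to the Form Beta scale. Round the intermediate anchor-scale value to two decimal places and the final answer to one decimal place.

22.6

Form Alpha → anchor (Group A): v = (4.4/3.9)(24 − 27.5) + 12.2 = 8.25
anchor → Form Beta (Group B): y = (3.5/4.3)(8.25 − 11.9) + 25.6 = 22.6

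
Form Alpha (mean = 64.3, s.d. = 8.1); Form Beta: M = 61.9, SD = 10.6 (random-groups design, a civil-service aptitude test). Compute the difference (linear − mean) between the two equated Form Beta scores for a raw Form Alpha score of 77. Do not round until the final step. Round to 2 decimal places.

3.92

Mean-equated: 77 + (61.9 − 64.3) = 74.60
Linear-equated: (10.6/8.1)(77 − 64.3) + 61.9 = 78.520
Difference = 78.520 − 74.60 = 3.92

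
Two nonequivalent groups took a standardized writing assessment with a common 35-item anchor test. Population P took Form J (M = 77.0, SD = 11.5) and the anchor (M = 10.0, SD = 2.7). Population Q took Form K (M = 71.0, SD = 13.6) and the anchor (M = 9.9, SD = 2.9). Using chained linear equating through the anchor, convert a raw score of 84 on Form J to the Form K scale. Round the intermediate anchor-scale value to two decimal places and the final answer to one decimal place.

79.2

Form J → anchor (Population P): v = (2.7/11.5)(84 − 77.0) + 10.0 = 11.64
anchor → Form K (Population Q): y = (13.6/2.9)(11.64 − 9.9) + 71.0 = 79.2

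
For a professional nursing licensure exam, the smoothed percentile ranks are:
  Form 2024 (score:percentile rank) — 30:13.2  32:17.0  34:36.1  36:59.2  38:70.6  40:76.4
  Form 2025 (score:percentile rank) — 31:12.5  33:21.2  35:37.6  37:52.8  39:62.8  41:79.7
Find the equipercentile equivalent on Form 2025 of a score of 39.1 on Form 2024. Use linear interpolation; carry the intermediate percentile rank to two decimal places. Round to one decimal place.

PR of 39.1 on Form 2024: 70.6 + (39.1 − 38)/(40 − 38) × (76.4 − 70.6) = 73.79
On Form 2025, PR 73.79 falls between score 39 (PR 62.8) and 41 (PR 79.7).
Interpolate: 39 + (73.79 − 62.8)/(79.7 − 62.8) × (41 − 39) = 40.3

40.3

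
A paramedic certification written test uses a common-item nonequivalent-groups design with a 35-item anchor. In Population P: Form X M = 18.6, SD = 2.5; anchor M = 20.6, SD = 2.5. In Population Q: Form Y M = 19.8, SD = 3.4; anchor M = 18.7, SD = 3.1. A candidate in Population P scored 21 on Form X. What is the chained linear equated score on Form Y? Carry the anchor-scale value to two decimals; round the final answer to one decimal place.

Form X → anchor (Population P): v = (2.5/2.5)(21 − 18.6) + 20.6 = 23.00
anchor → Form Y (Population Q): y = (3.4/3.1)(23.00 − 18.7) + 19.8 = 24.5

24.5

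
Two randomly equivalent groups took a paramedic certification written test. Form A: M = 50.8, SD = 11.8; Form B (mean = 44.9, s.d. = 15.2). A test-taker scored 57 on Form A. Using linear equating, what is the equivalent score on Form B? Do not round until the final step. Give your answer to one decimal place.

52.9

Linear equating: y = (SD_Y/SD_X)(x − M_X) + M_Y
y = (15.2/11.8)(57 − 50.8) + 44.9
y = 1.288136 × 6.2 + 44.9 = 7.9864 + 44.9 = 52.9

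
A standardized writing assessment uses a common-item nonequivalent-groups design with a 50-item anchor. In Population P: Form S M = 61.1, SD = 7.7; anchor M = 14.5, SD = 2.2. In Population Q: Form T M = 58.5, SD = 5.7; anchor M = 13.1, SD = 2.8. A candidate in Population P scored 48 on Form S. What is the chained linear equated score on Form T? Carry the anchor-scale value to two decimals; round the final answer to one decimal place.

53.7

Form S → anchor (Population P): v = (2.2/7.7)(48 − 61.1) + 14.5 = 10.76
anchor → Form T (Population Q): y = (5.7/2.8)(10.76 − 13.1) + 58.5 = 53.7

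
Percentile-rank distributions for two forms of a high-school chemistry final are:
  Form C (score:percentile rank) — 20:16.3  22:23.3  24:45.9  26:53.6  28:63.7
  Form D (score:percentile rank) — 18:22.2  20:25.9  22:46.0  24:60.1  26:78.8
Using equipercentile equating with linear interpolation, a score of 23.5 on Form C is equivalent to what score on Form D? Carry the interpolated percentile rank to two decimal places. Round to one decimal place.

PR of 23.5 on Form C: 23.3 + (23.5 − 22)/(24 − 22) × (45.9 − 23.3) = 40.25
On Form D, PR 40.25 falls between score 20 (PR 25.9) and 22 (PR 46.0).
Interpolate: 20 + (40.25 − 25.9)/(46.0 − 25.9) × (22 − 20) = 21.4

21.4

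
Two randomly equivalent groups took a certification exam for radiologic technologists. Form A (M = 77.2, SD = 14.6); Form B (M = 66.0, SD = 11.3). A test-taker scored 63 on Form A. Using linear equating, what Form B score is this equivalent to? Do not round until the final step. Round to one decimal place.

55.0

Linear equating: y = (SD_Y/SD_X)(x − M_X) + M_Y
y = (11.3/14.6)(63 − 77.2) + 66.0
y = 0.773973 × -14.2 + 66.0 = -10.9904 + 66.0 = 55.0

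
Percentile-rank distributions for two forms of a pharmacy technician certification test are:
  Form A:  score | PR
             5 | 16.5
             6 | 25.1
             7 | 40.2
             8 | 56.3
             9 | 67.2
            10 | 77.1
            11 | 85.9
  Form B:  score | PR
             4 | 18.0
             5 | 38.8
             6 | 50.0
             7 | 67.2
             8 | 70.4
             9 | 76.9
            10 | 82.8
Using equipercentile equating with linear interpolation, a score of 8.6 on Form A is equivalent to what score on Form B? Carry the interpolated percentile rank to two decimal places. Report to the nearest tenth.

6.7

PR of 8.6 on Form A: 56.3 + (8.6 − 8)/(9 − 8) × (67.2 − 56.3) = 62.84
On Form B, PR 62.84 falls between score 6 (PR 50.0) and 7 (PR 67.2).
Interpolate: 6 + (62.84 − 50.0)/(67.2 − 50.0) × (7 − 6) = 6.7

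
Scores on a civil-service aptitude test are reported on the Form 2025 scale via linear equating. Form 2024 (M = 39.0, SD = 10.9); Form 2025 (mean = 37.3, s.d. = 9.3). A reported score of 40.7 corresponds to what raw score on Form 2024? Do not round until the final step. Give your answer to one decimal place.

43.0

Invert y = (SD_Y/SD_X)(x − M_X) + M_Y:
x = (SD_X/SD_Y)(y − M_Y) + M_X = (10.9/9.3)(40.7 − 37.3) + 39.0
x = 1.172043 × 3.400 + 39.0 = 43.0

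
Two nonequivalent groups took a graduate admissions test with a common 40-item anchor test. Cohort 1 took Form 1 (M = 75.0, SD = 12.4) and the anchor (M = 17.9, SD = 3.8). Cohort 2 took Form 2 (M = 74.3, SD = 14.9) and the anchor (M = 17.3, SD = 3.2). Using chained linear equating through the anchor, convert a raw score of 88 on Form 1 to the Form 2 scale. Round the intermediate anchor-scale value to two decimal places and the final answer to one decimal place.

Form 1 → anchor (Cohort 1): v = (3.8/12.4)(88 − 75.0) + 17.9 = 21.88
anchor → Form 2 (Cohort 2): y = (14.9/3.2)(21.88 − 17.3) + 74.3 = 95.6

95.6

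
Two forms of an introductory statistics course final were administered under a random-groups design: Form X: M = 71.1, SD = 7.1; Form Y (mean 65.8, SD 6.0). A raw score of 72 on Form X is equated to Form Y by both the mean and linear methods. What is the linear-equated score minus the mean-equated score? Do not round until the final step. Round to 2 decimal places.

-0.14

Mean-equated: 72 + (65.8 − 71.1) = 66.70
Linear-equated: (6.0/7.1)(72 − 71.1) + 65.8 = 66.561
Difference = 66.561 − 66.70 = -0.14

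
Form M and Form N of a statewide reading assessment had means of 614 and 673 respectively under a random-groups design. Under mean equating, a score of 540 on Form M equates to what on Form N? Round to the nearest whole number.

599

Mean equating: y = x + (M_Y − M_X) = 540 + (673 − 614) = 599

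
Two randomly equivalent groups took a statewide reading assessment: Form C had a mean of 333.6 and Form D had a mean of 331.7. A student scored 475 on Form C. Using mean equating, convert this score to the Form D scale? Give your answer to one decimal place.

Mean equating: y = x + (M_Y − M_X) = 475 + (331.7 − 333.6) = 473.1

473.1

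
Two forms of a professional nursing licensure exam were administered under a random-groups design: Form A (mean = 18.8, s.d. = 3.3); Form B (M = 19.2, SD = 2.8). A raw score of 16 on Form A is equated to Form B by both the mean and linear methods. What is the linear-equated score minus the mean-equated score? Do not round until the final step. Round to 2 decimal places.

0.42

Mean-equated: 16 + (19.2 − 18.8) = 16.40
Linear-equated: (2.8/3.3)(16 − 18.8) + 19.2 = 16.824
Difference = 16.824 − 16.40 = 0.42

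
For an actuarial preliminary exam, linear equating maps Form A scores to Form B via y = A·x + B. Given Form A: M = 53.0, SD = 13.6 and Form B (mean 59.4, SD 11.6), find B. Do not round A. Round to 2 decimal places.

A = SD_Y / SD_X = 11.6 / 13.6 = 0.852941
B = M_Y − A·M_X = 59.4 − 0.852941 × 53.0 = 14.19

14.19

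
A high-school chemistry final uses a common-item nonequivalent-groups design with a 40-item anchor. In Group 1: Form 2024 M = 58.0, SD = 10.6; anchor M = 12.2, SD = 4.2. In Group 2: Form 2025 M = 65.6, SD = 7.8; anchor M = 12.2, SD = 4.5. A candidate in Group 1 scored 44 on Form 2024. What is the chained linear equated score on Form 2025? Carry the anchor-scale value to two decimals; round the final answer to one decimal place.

Form 2024 → anchor (Group 1): v = (4.2/10.6)(44 − 58.0) + 12.2 = 6.65
anchor → Form 2025 (Group 2): y = (7.8/4.5)(6.65 − 12.2) + 65.6 = 56.0

56.0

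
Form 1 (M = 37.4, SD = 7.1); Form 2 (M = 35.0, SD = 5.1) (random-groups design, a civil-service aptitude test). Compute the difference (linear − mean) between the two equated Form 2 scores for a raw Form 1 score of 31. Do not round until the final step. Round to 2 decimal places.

Mean-equated: 31 + (35.0 − 37.4) = 28.60
Linear-equated: (5.1/7.1)(31 − 37.4) + 35.0 = 30.403
Difference = 30.403 − 28.60 = 1.80

1.80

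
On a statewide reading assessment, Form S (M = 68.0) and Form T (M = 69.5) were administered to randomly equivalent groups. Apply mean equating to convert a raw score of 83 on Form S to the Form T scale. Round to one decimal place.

Mean equating: y = x + (M_Y − M_X) = 83 + (69.5 − 68.0) = 84.5

84.5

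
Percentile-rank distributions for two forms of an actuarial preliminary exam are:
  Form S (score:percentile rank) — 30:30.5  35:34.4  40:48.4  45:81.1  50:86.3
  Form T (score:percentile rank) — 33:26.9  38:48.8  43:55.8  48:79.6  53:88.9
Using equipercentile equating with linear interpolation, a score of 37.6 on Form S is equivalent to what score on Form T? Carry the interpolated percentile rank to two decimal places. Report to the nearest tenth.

36.4

PR of 37.6 on Form S: 34.4 + (37.6 − 35)/(40 − 35) × (48.4 − 34.4) = 41.68
On Form T, PR 41.68 falls between score 33 (PR 26.9) and 38 (PR 48.8).
Interpolate: 33 + (41.68 − 26.9)/(48.8 − 26.9) × (38 − 33) = 36.4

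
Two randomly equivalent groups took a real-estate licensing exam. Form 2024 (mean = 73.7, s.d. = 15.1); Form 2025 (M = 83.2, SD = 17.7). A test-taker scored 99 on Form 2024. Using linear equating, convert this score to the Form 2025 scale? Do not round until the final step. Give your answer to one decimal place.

112.9

Linear equating: y = (SD_Y/SD_X)(x − M_X) + M_Y
y = (17.7/15.1)(99 − 73.7) + 83.2
y = 1.172185 × 25.3 + 83.2 = 29.6563 + 83.2 = 112.9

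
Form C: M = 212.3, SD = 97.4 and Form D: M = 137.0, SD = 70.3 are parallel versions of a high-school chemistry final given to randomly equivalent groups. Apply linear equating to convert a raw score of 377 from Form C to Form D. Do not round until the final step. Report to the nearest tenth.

Linear equating: y = (SD_Y/SD_X)(x − M_X) + M_Y
y = (70.3/97.4)(377 − 212.3) + 137.0
y = 0.721766 × 164.7 + 137.0 = 118.8748 + 137.0 = 255.9

255.9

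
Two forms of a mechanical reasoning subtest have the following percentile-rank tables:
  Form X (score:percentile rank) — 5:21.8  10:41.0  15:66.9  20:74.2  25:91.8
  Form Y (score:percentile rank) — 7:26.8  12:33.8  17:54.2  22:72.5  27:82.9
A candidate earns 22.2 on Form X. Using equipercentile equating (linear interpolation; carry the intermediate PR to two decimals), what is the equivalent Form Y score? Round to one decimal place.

PR of 22.2 on Form X: 74.2 + (22.2 − 20)/(25 − 20) × (91.8 − 74.2) = 81.94
On Form Y, PR 81.94 falls between score 22 (PR 72.5) and 27 (PR 82.9).
Interpolate: 22 + (81.94 − 72.5)/(82.9 − 72.5) × (27 − 22) = 26.5

26.5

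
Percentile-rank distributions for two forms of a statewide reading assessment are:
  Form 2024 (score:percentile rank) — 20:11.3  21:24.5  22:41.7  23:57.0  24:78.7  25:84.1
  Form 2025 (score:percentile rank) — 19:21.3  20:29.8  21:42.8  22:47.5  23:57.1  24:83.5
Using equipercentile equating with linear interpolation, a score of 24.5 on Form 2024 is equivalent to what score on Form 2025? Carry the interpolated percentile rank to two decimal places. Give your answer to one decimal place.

23.9

PR of 24.5 on Form 2024: 78.7 + (24.5 − 24)/(25 − 24) × (84.1 − 78.7) = 81.40
On Form 2025, PR 81.40 falls between score 23 (PR 57.1) and 24 (PR 83.5).
Interpolate: 23 + (81.40 − 57.1)/(83.5 − 57.1) × (24 − 23) = 23.9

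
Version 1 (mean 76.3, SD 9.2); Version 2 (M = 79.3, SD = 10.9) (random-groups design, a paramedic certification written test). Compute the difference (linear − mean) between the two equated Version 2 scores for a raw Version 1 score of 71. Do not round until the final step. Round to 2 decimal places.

Mean-equated: 71 + (79.3 − 76.3) = 74.00
Linear-equated: (10.9/9.2)(71 − 76.3) + 79.3 = 73.021
Difference = 73.021 − 74.00 = -0.98

-0.98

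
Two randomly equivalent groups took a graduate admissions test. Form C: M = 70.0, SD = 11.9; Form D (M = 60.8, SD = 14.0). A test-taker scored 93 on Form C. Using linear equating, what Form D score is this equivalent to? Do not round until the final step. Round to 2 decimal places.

Linear equating: y = (SD_Y/SD_X)(x − M_X) + M_Y
y = (14.0/11.9)(93 − 70.0) + 60.8
y = 1.176471 × 23.0 + 60.8 = 27.0588 + 60.8 = 87.86

87.86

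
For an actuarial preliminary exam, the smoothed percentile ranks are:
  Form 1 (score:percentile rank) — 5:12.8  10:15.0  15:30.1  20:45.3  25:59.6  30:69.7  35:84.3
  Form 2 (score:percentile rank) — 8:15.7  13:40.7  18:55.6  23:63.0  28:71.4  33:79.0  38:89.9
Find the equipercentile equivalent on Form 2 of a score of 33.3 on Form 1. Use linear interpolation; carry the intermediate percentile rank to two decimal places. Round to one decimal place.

33.2

PR of 33.3 on Form 1: 69.7 + (33.3 − 30)/(35 − 30) × (84.3 − 69.7) = 79.34
On Form 2, PR 79.34 falls between score 33 (PR 79.0) and 38 (PR 89.9).
Interpolate: 33 + (79.34 − 79.0)/(89.9 − 79.0) × (38 − 33) = 33.2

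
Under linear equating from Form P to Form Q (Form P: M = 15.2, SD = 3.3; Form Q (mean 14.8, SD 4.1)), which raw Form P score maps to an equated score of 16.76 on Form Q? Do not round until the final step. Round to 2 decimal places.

16.78

Invert y = (SD_Y/SD_X)(x − M_X) + M_Y:
x = (SD_X/SD_Y)(y − M_Y) + M_X = (3.3/4.1)(16.76 − 14.8) + 15.2
x = 0.804878 × 1.960 + 15.2 = 16.78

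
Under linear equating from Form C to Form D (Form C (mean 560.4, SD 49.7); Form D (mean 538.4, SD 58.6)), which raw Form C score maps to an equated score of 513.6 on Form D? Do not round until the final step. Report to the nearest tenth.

Invert y = (SD_Y/SD_X)(x − M_X) + M_Y:
x = (SD_X/SD_Y)(y − M_Y) + M_X = (49.7/58.6)(513.6 − 538.4) + 560.4
x = 0.848123 × -24.800 + 560.4 = 539.4

539.4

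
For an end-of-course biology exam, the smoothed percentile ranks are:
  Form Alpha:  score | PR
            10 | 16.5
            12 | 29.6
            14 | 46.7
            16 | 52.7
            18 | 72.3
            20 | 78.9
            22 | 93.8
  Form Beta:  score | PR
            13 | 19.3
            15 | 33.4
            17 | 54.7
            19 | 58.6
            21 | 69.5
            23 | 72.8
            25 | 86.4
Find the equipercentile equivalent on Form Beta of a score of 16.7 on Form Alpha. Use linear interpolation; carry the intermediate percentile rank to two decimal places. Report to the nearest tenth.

PR of 16.7 on Form Alpha: 52.7 + (16.7 − 16)/(18 − 16) × (72.3 − 52.7) = 59.56
On Form Beta, PR 59.56 falls between score 19 (PR 58.6) and 21 (PR 69.5).
Interpolate: 19 + (59.56 − 58.6)/(69.5 − 58.6) × (21 − 19) = 19.2

19.2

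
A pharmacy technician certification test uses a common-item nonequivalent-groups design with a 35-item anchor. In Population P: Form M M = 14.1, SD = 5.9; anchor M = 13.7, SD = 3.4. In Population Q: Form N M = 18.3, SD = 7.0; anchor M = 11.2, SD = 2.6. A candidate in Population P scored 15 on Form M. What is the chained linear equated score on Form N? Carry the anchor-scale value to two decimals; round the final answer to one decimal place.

Form M → anchor (Population P): v = (3.4/5.9)(15 − 14.1) + 13.7 = 14.22
anchor → Form N (Population Q): y = (7.0/2.6)(14.22 − 11.2) + 18.3 = 26.4

26.4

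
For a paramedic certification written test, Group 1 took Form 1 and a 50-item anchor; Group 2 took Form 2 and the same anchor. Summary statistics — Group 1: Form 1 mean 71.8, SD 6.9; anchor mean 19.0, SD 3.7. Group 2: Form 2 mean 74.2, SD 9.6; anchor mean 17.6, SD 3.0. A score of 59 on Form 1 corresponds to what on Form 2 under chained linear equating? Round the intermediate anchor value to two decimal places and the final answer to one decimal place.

56.7

Form 1 → anchor (Group 1): v = (3.7/6.9)(59 − 71.8) + 19.0 = 12.14
anchor → Form 2 (Group 2): y = (9.6/3.0)(12.14 − 17.6) + 74.2 = 56.7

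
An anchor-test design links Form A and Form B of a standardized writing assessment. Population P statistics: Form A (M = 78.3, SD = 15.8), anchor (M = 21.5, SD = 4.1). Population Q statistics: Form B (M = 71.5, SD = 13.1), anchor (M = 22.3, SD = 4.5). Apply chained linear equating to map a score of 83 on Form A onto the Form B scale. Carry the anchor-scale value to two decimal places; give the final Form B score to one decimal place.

Form A → anchor (Population P): v = (4.1/15.8)(83 − 78.3) + 21.5 = 22.72
anchor → Form B (Population Q): y = (13.1/4.5)(22.72 − 22.3) + 71.5 = 72.7

72.7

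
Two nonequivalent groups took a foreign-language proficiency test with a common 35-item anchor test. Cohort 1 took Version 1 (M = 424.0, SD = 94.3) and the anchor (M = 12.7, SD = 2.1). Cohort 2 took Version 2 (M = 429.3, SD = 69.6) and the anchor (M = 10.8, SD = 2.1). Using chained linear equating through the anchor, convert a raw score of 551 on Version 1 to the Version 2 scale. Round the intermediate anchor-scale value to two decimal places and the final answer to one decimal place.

586.1

Version 1 → anchor (Cohort 1): v = (2.1/94.3)(551 − 424.0) + 12.7 = 15.53
anchor → Version 2 (Cohort 2): y = (69.6/2.1)(15.53 − 10.8) + 429.3 = 586.1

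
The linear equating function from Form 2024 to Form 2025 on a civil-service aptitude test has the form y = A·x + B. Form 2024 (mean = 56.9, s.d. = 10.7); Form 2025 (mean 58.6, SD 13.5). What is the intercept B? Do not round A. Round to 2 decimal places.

A = SD_Y / SD_X = 13.5 / 10.7 = 1.261682
B = M_Y − A·M_X = 58.6 − 1.261682 × 56.9 = -13.19

-13.19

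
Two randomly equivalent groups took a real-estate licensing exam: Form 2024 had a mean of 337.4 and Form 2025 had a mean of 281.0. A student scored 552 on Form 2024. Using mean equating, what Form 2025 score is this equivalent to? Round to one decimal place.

495.6

Mean equating: y = x + (M_Y − M_X) = 552 + (281.0 − 337.4) = 495.6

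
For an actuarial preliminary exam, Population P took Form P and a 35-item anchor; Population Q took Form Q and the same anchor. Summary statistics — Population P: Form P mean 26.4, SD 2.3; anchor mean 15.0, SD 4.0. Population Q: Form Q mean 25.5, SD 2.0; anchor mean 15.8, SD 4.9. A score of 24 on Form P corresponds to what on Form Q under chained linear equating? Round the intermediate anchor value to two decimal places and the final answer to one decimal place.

23.5

Form P → anchor (Population P): v = (4.0/2.3)(24 − 26.4) + 15.0 = 10.83
anchor → Form Q (Population Q): y = (2.0/4.9)(10.83 − 15.8) + 25.5 = 23.5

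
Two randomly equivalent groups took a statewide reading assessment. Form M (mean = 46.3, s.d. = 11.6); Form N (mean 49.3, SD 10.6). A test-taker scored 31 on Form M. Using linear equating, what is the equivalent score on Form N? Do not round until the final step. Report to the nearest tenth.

Linear equating: y = (SD_Y/SD_X)(x − M_X) + M_Y
y = (10.6/11.6)(31 − 46.3) + 49.3
y = 0.913793 × -15.3 + 49.3 = -13.9810 + 49.3 = 35.3

35.3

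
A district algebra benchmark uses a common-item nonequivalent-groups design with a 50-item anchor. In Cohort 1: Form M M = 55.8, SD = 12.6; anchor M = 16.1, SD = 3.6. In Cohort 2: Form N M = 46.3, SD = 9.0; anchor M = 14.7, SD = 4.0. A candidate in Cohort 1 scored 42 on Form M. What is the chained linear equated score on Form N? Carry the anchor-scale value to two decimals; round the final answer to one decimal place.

40.6

Form M → anchor (Cohort 1): v = (3.6/12.6)(42 − 55.8) + 16.1 = 12.16
anchor → Form N (Cohort 2): y = (9.0/4.0)(12.16 − 14.7) + 46.3 = 40.6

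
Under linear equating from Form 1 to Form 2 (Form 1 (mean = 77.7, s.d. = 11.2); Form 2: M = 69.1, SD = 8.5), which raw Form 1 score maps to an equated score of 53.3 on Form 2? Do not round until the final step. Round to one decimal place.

56.9

Invert y = (SD_Y/SD_X)(x − M_X) + M_Y:
x = (SD_X/SD_Y)(y − M_Y) + M_X = (11.2/8.5)(53.3 − 69.1) + 77.7
x = 1.317647 × -15.800 + 77.7 = 56.9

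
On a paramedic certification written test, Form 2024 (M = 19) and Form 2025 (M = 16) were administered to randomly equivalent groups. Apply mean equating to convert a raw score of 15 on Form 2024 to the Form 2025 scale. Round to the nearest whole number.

12

Mean equating: y = x + (M_Y − M_X) = 15 + (16 − 19) = 12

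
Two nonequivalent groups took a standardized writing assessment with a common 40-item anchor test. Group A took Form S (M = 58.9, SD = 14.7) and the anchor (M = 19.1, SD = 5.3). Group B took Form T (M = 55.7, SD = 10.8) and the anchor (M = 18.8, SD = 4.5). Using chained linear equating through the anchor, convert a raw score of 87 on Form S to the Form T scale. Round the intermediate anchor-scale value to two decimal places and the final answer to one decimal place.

Form S → anchor (Group A): v = (5.3/14.7)(87 − 58.9) + 19.1 = 29.23
anchor → Form T (Group B): y = (10.8/4.5)(29.23 − 18.8) + 55.7 = 80.7

80.7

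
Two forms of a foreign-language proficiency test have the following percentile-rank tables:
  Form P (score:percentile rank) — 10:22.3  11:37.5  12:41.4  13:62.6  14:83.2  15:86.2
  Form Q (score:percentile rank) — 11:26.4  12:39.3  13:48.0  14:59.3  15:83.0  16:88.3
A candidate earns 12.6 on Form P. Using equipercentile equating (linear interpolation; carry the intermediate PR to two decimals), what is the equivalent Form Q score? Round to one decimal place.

PR of 12.6 on Form P: 41.4 + (12.6 − 12)/(13 − 12) × (62.6 − 41.4) = 54.12
On Form Q, PR 54.12 falls between score 13 (PR 48.0) and 14 (PR 59.3).
Interpolate: 13 + (54.12 − 48.0)/(59.3 − 48.0) × (14 − 13) = 13.5

13.5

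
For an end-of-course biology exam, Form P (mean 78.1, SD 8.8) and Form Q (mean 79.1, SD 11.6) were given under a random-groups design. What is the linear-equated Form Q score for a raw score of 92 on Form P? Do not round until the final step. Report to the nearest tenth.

97.4

Linear equating: y = (SD_Y/SD_X)(x − M_X) + M_Y
y = (11.6/8.8)(92 − 78.1) + 79.1
y = 1.318182 × 13.9 + 79.1 = 18.3227 + 79.1 = 97.4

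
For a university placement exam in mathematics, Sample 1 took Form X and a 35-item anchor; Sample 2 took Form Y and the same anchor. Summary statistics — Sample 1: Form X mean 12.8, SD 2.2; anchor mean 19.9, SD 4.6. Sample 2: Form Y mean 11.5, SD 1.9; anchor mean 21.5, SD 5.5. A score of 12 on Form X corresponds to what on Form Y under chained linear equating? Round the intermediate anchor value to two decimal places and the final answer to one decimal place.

10.4

Form X → anchor (Sample 1): v = (4.6/2.2)(12 − 12.8) + 19.9 = 18.23
anchor → Form Y (Sample 2): y = (1.9/5.5)(18.23 − 21.5) + 11.5 = 10.4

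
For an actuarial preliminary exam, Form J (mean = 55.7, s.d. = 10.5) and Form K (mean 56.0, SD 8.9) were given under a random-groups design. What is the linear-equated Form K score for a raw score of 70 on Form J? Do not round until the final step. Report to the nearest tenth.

Linear equating: y = (SD_Y/SD_X)(x − M_X) + M_Y
y = (8.9/10.5)(70 − 55.7) + 56.0
y = 0.847619 × 14.3 + 56.0 = 12.1210 + 56.0 = 68.1

68.1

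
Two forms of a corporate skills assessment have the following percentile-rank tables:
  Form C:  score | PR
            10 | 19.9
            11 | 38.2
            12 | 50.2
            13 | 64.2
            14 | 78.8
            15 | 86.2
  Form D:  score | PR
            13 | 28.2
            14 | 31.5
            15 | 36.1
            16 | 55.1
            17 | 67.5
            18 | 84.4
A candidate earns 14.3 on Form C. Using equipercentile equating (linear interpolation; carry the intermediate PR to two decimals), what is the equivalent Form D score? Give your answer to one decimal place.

PR of 14.3 on Form C: 78.8 + (14.3 − 14)/(15 − 14) × (86.2 − 78.8) = 81.02
On Form D, PR 81.02 falls between score 17 (PR 67.5) and 18 (PR 84.4).
Interpolate: 17 + (81.02 − 67.5)/(84.4 − 67.5) × (18 − 17) = 17.8

17.8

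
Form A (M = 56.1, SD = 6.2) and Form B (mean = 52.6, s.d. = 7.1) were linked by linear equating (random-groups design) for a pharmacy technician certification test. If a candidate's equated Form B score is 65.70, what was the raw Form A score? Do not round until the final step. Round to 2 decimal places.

Invert y = (SD_Y/SD_X)(x − M_X) + M_Y:
x = (SD_X/SD_Y)(y − M_Y) + M_X = (6.2/7.1)(65.70 − 52.6) + 56.1
x = 0.873239 × 13.100 + 56.1 = 67.54

67.54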